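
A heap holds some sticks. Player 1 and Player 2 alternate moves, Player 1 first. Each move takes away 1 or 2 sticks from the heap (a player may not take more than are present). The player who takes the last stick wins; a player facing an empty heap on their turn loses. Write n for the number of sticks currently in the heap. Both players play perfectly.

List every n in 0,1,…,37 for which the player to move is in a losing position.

Positions with no move are L. A position that does have a move is losing for the player to move precisely when every available move leads to a winning position for the opponent. Fill in the labels:
n=0: no move → L
n=1: →0(L), so W
n=2: →0(L), so W
n=3: →2(W), 1(W) — all W, so L
n=4: →3(L), so W
n=5: →3(L), so W
n=6: →5(W), 4(W) — all W, so L
n=7: →6(L), so W
n=8: →6(L), so W
n=9: →8(W), 7(W) — all W, so L
n=10: →9(L), so W
n=11: →9(L), so W
n=12: →11(W), 10(W) — all W, so L
n=13: →12(L), so W
n=14: →12(L), so W
n=15: →14(W), 13(W) — all W, so L
n=16: →15(L), so W
n=17: →15(L), so W
n=18: →17(W), 16(W) — all W, so L
n=19: →18(L), so W
n=20: →18(L), so W
n=21: →20(W), 19(W) — all W, so L
n=22: →21(L), so W
n=23: →21(L), so W
n=24: →23(W), 22(W) — all W, so L
n=25: →24(L), so W
n=26: →24(L), so W
n=27: →26(W), 25(W) — all W, so L
n=28: →27(L), so W
n=29: →27(L), so W
n=30: →29(W), 28(W) — all W, so L
n=31: →30(L), so W
n=32: →30(L), so W
n=33: →32(W), 31(W) — all W, so L
n=34: →33(L), so W
n=35: →33(L), so W
n=36: →35(W), 34(W) — all W, so L
n=37: →36(L), so W
Reading off the rows marked L gives the requested list; there are 13 such values of n.

0, 3, 6, 9, 12, 15, 18, 21, 24, 27, 30, 33, 36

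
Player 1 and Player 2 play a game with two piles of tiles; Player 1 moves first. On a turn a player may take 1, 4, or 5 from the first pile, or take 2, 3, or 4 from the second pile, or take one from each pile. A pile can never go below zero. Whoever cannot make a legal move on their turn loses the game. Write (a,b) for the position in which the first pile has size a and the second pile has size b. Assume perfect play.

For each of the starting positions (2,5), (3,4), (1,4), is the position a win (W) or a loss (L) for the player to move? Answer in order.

(2,5): W, (3,4): L, (1,4): L

Use the standard recursion: the mover loses at a terminal position; elsewhere, the mover wins exactly when some move hands the opponent an L position.
No move ever increases a pile, so every position that can arise here has a ≤ 3 and b ≤ 5; it is enough to label the cells with 0 ≤ a ≤ 3 and 0 ≤ b ≤ 5.
Every move lowers a or b (never raises either), so fill the grid row by row in increasing a, and left to right within a row: each cell's successors are then already labelled.
      b=0  b=1  b=2  b=3  b=4  b=5
a=0:    L    L    W    W    W    W
a=1:    W    W    W    L    L    W
a=2:    L    L    W    W    W    W
a=3:    W    W    W    L    L    W
Cells with no legal move (terminal, hence L): (0,0), (0,1).
The remaining L cells, each justified by listing all of its moves:
(1,3): L (options (0,3)(W), (1,1)(W), (1,0)(W), (0,2)(W) are all W)
(1,4): L (options (0,4)(W), (1,2)(W), (1,1)(W), (1,0)(W), (0,3)(W) are all W)
(2,0): L (sole option (1,0)(W) is W)
(2,1): L (options (1,1)(W), (1,0)(W) are all W)
(3,3): L (options (2,3)(W), (3,1)(W), (3,0)(W), (2,2)(W) are all W)
(3,4): L (options (2,4)(W), (3,2)(W), (3,1)(W), (3,0)(W), (2,3)(W) are all W)
Every other cell has at least one move into one of the L cells above, so it is W.
(2,5): the move to (2,1) reaches an L cell, so W
(3,4): one of the L cells justified above, so L
(1,4): one of the L cells justified above, so L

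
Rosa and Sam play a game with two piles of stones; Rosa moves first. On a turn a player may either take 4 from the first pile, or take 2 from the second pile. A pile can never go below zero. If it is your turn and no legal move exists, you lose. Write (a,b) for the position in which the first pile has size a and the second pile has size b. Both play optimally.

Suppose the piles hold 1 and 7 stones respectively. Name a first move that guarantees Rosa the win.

Move to (1,5).

Classify positions by backward induction: terminal positions (no move available) are L. From any other position, the mover wins iff some move reaches an L.
No move ever increases a pile, so every position that can arise here has a ≤ 1 and b ≤ 7; it is enough to label the cells with 0 ≤ a ≤ 1 and 0 ≤ b ≤ 7.
Every move lowers a or b (never raises either), so fill the grid row by row in increasing a, and left to right within a row: each cell's successors are then already labelled.
      b=0  b=1  b=2  b=3  b=4  b=5  b=6  b=7
a=0:    L    L    W    W    L    L    W    W
a=1:    L    L    W    W    L    L    W    W
Cells with no legal move (terminal, hence L): (0,0), (0,1), (1,0), (1,1).
The remaining L cells, each justified by listing all of its moves:
(0,4): →(0,2)(W) only, which is W, so L
(0,5): →(0,3)(W) only, which is W, so L
(1,4): →(1,2)(W) only, which is W, so L
(1,5): →(1,3)(W) only, which is W, so L
Every other cell has at least one move into one of the L cells above, so it is W.
From (1,7), the L positions reachable in one move are: (1,5).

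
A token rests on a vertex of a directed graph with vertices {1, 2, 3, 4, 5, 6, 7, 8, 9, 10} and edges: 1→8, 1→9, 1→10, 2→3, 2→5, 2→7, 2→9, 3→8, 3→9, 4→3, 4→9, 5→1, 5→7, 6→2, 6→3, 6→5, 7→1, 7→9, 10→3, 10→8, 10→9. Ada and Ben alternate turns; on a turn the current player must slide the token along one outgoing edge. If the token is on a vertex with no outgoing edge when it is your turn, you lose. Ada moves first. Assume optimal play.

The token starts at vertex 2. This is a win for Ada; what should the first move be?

Move to 5.

Work bottom-up. With no move the player to move loses. Otherwise the position is W if at least one move leads to an L position for the opponent, and L if every move leads to a W.
Every edge goes from a vertex to one that appears earlier in the order 8, 9, 3, 10, 1, 7, 5, 2, 4, 6, so processing vertices in that order labels each vertex after all of its successors.
8: no outgoing edge → L
9: no outgoing edge → L
3: can move to 9, which is L ⇒ W
10: can move to 9, which is L ⇒ W
1: can move to 9, which is L ⇒ W
7: can move to 9, which is L ⇒ W
5: moves to 7(W), 1(W); every one is W ⇒ L
2: can move to 5, which is L ⇒ W
4: can move to 9, which is L ⇒ W
6: can move to 5, which is L ⇒ W
From 2, the L positions reachable in one move are: 5, 9. Any move reaching one of these is winning.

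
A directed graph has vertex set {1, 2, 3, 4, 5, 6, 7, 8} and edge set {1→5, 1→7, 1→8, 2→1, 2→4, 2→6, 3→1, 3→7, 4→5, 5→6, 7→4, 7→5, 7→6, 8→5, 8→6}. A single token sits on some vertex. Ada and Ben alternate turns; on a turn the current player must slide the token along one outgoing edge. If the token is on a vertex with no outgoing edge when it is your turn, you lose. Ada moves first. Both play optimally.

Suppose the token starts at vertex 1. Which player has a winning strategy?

Ben wins.

Compute win/loss labels from the base case upward. A position with no move is L. Any other position is W if it can reach an L in one move, else L.
Every edge goes from a vertex to one that appears earlier in the order 6, 5, 4, 8, 7, 1, 3, 2, so processing vertices in that order labels each vertex after all of its successors.
6: no outgoing edge → L
5: reaches L-position 6 → W
4: only reaches 5(W), which is W → L
8: reaches L-position 6 → W
7: reaches L-position 4 → W
1: only reaches 7(W), 8(W), 5(W), all W → L
3: reaches L-position 1 → W
2: reaches L-position 1 → W
The starting position 1 is L: whatever Ada does, the opponent receives a W position.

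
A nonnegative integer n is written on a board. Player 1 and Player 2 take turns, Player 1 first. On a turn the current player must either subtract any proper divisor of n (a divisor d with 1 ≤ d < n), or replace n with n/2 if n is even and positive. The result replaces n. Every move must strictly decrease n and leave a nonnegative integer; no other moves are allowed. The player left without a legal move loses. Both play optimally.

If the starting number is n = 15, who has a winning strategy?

Player 2 wins.

Work bottom-up. With no move the player to move loses. Otherwise the position is W if at least one move leads to an L position for the opponent, and L if every move leads to a W.
n=0: no move → L
n=1: no move → L
n=2: →1(L), so W
n=3: →2(W) only, which is W, so L
n=4: →3(L), so W
n=5: →4(W) only, which is W, so L
n=6: →3(L), so W
n=7: →6(W) only, which is W, so L
n=8: →7(L), so W
n=9: →6(W), 8(W) — all W, so L
n=10: →5(L), so W
n=11: →10(W) only, which is W, so L
n=12: →9(L), so W
n=13: →12(W) only, which is W, so L
n=14: →7(L), so W
n=15: →10(W), 12(W), 14(W) — all W, so L
The starting position 15 is L: whatever Player 1 does, the opponent receives a W position.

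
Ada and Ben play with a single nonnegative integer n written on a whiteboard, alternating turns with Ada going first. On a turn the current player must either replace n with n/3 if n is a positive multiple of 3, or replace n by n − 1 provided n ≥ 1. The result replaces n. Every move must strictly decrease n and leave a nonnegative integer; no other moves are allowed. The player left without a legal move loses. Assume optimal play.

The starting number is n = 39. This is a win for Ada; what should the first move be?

Work bottom-up. With no move the player to move loses. Otherwise the position is W if at least one move leads to an L position for the opponent, and L if every move leads to a W.
n=0: no move → L
n=1: →0(L), so W
n=2: →1(W) only, which is W, so L
n=3: →2(L), so W
n=4: →3(W) only, which is W, so L
n=5: →4(L), so W
n=6: →2(L), so W
n=7: →6(W) only, which is W, so L
n=8: →7(L), so W
n=9: →3(W), 8(W) — all W, so L
n=10: →9(L), so W
n=11: →10(W) only, which is W, so L
n=12: →4(L), so W
n=13: →12(W) only, which is W, so L
n=14: →13(L), so W
n=15: →5(W), 14(W) — all W, so L
n=16: →15(L), so W
n=17: →16(W) only, which is W, so L
n=18: →17(L), so W
n=19: →18(W) only, which is W, so L
n=20: →19(L), so W
n=21: →7(L), so W
n=22: →21(W) only, which is W, so L
n=23: →22(L), so W
n=24: →8(W), 23(W) — all W, so L
n=25: →24(L), so W
n=26: →25(W) only, which is W, so L
n=27: →9(L), so W
n=28: →27(W) only, which is W, so L
n=29: →28(L), so W
n=30: →10(W), 29(W) — all W, so L
n=31: →30(L), so W
n=32: →31(W) only, which is W, so L
n=33: →11(L), so W
n=34: →33(W) only, which is W, so L
n=35: →34(L), so W
n=36: →12(W), 35(W) — all W, so L
n=37: →36(L), so W
n=38: →37(W) only, which is W, so L
n=39: →13(L), so W
From 39, the L positions reachable in one move are: 13, 38. Any move reaching one of these is winning.

Move to 13.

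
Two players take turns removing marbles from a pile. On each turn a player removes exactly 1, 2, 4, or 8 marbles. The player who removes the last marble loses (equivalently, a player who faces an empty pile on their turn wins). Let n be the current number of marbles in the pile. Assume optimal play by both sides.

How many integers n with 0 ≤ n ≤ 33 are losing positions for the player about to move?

Work bottom-up. With no move the player to move wins. Otherwise the position is W if at least one move leads to an L position for the opponent, and L if every move leads to a W.
n=0: no move; the opponent has just taken the last marble and therefore loses → W
n=1: L (sole option 0(W) is W)
n=2: W (go to 1, an L position)
n=3: W (go to 1, an L position)
n=4: L (options 3(W), 2(W), 0(W) are all W)
n=5: W (go to 4, an L position)
n=6: W (go to 4, an L position)
n=7: L (options 6(W), 5(W), 3(W) are all W)
n=8: W (go to 7, an L position)
n=9: W (go to 7, an L position)
n=10: L (options 9(W), 8(W), 6(W), 2(W) are all W)
n=11: W (go to 10, an L position)
n=12: W (go to 10, an L position)
n=13: L (options 12(W), 11(W), 9(W), 5(W) are all W)
n=14: W (go to 13, an L position)
n=15: W (go to 13, an L position)
n=16: L (options 15(W), 14(W), 12(W), 8(W) are all W)
n=17: W (go to 16, an L position)
n=18: W (go to 16, an L position)
n=19: L (options 18(W), 17(W), 15(W), 11(W) are all W)
n=20: W (go to 19, an L position)
n=21: W (go to 19, an L position)
n=22: L (options 21(W), 20(W), 18(W), 14(W) are all W)
n=23: W (go to 22, an L position)
n=24: W (go to 22, an L position)
n=25: L (options 24(W), 23(W), 21(W), 17(W) are all W)
n=26: W (go to 25, an L position)
n=27: W (go to 25, an L position)
n=28: L (options 27(W), 26(W), 24(W), 20(W) are all W)
n=29: W (go to 28, an L position)
n=30: W (go to 28, an L position)
n=31: L (options 30(W), 29(W), 27(W), 23(W) are all W)
n=32: W (go to 31, an L position)
n=33: W (go to 31, an L position)
L entries with 0 ≤ n ≤ 33: n = 1, 4, 7, 10, 13, 16, 19, 22, 25, 28, 31; that makes 11.

11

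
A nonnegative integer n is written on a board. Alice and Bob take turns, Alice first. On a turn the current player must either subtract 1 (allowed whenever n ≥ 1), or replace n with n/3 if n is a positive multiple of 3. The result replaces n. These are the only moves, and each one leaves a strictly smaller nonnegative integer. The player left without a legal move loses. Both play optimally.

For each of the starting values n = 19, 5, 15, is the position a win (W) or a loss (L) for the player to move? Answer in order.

Classify positions by backward induction: terminal positions (no move available) are L. From any other position, the mover wins iff some move reaches an L.
n=0: no move → L
n=1: →0(L), so W
n=2: →1(W) only, which is W, so L
n=3: →2(L), so W
n=4: →3(W) only, which is W, so L
n=5: →4(L), so W
n=6: →2(L), so W
n=7: →6(W) only, which is W, so L
n=8: →7(L), so W
n=9: →3(W), 8(W) — all W, so L
n=10: →9(L), so W
n=11: →10(W) only, which is W, so L
n=12: →4(L), so W
n=13: →12(W) only, which is W, so L
n=14: →13(L), so W
n=15: →5(W), 14(W) — all W, so L
n=16: →15(L), so W
n=17: →16(W) only, which is W, so L
n=18: →17(L), so W
n=19: →18(W) only, which is W, so L

19: L, 5: W, 15: L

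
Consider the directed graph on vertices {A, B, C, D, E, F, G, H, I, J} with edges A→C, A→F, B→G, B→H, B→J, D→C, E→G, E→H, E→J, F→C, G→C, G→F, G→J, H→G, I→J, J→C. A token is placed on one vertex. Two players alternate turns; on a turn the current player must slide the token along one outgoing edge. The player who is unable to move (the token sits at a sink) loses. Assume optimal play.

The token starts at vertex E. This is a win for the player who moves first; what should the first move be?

Positions with no move are L. A position that does have a move is losing for the player to move precisely when every available move leads to a winning position for the opponent. Fill in the labels:
Every edge goes from a vertex to one that appears earlier in the order C, F, A, D, J, G, H, I, E, B, so processing vertices in that order labels each vertex after all of its successors.
C: no outgoing edge → L
F: reaches L-position C → W
A: reaches L-position C → W
D: reaches L-position C → W
J: reaches L-position C → W
G: reaches L-position C → W
H: only reaches G(W), which is W → L
I: only reaches J(W), which is W → L
E: reaches L-position H → W
B: reaches L-position H → W
From E, the L positions reachable in one move are: H.

Move to H.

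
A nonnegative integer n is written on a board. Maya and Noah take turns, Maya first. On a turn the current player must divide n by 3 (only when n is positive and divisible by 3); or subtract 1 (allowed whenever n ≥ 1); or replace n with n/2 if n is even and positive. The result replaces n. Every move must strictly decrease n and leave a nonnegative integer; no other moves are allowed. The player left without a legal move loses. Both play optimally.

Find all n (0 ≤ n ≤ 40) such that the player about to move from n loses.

0, 2, 5, 7, 9, 11, 13, 16, 19, 23, 25, 28, 30, 34, 36, 40

Positions with no move are L. A position that does have a move is losing for the player to move precisely when every available move leads to a winning position for the opponent. Fill in the labels:
n=0: no move → L
n=1: W (go to 0, an L position)
n=2: L (sole option 1(W) is W)
n=3: W (go to 2, an L position)
n=4: W (go to 2, an L position)
n=5: L (sole option 4(W) is W)
n=6: W (go to 2, an L position)
n=7: L (sole option 6(W) is W)
n=8: W (go to 7, an L position)
n=9: L (options 3(W), 8(W) are all W)
n=10: W (go to 5, an L position)
n=11: L (sole option 10(W) is W)
n=12: W (go to 11, an L position)
n=13: L (sole option 12(W) is W)
n=14: W (go to 7, an L position)
n=15: W (go to 5, an L position)
n=16: L (options 8(W), 15(W) are all W)
n=17: W (go to 16, an L position)
n=18: W (go to 9, an L position)
n=19: L (sole option 18(W) is W)
n=20: W (go to 19, an L position)
n=21: W (go to 7, an L position)
n=22: W (go to 11, an L position)
n=23: L (sole option 22(W) is W)
n=24: W (go to 23, an L position)
n=25: L (sole option 24(W) is W)
n=26: W (go to 13, an L position)
n=27: W (go to 9, an L position)
n=28: L (options 14(W), 27(W) are all W)
n=29: W (go to 28, an L position)
n=30: L (options 10(W), 15(W), 29(W) are all W)
n=31: W (go to 30, an L position)
n=32: W (go to 16, an L position)
n=33: W (go to 11, an L position)
n=34: L (options 17(W), 33(W) are all W)
n=35: W (go to 34, an L position)
n=36: L (options 12(W), 18(W), 35(W) are all W)
n=37: W (go to 36, an L position)
n=38: W (go to 19, an L position)
n=39: W (go to 13, an L position)
n=40: L (options 20(W), 39(W) are all W)
The losing starting values of n are exactly the entries labelled L in this table (16 of them).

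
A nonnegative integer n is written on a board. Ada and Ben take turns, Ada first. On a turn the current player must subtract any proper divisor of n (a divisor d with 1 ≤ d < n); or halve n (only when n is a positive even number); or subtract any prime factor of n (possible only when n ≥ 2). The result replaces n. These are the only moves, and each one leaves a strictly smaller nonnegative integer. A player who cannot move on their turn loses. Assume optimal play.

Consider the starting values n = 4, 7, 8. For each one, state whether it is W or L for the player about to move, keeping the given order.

4: L, 7: W, 8: W

Compute win/loss labels from the base case upward. A position with no move is L. Any other position is W if it can reach an L in one move, else L.
n=0: no move → L
n=1: no move → L
n=2: can move to 0, which is L ⇒ W
n=3: can move to 0, which is L ⇒ W
n=4: moves to 2(W), 3(W); every one is W ⇒ L
n=5: can move to 0, which is L ⇒ W
n=6: can move to 4, which is L ⇒ W
n=7: can move to 0, which is L ⇒ W
n=8: can move to 4, which is L ⇒ W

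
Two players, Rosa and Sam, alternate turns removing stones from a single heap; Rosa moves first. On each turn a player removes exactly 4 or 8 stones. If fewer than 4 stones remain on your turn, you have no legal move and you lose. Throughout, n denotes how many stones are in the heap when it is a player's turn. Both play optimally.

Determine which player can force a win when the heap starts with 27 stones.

Label each position W (a win for the player to move) or L (a loss). A position with no legal move is L; any other position is W exactly when some move reaches an L, and L when every move reaches a W.
n=0: no move → L
n=1: no move → L
n=2: no move → L
n=3: no move → L
n=4: can move to 0, which is L ⇒ W
n=5: can move to 1, which is L ⇒ W
n=6: can move to 2, which is L ⇒ W
n=7: can move to 3, which is L ⇒ W
n=8: can move to 0, which is L ⇒ W
n=9: can move to 1, which is L ⇒ W
n=10: can move to 2, which is L ⇒ W
n=11: can move to 3, which is L ⇒ W
n=12: moves to 8(W), 4(W); every one is W ⇒ L
n=13: moves to 9(W), 5(W); every one is W ⇒ L
n=14: moves to 10(W), 6(W); every one is W ⇒ L
n=15: moves to 11(W), 7(W); every one is W ⇒ L
n=16: can move to 12, which is L ⇒ W
n=17: can move to 13, which is L ⇒ W
n=18: can move to 14, which is L ⇒ W
n=19: can move to 15, which is L ⇒ W
n=20: can move to 12, which is L ⇒ W
n=21: can move to 13, which is L ⇒ W
n=22: can move to 14, which is L ⇒ W
n=23: can move to 15, which is L ⇒ W
n=24: moves to 20(W), 16(W); every one is W ⇒ L
n=25: moves to 21(W), 17(W); every one is W ⇒ L
n=26: moves to 22(W), 18(W); every one is W ⇒ L
n=27: moves to 23(W), 19(W); every one is W ⇒ L
The starting position 27 is L: whatever Rosa does, the opponent receives a W position.

Sam wins.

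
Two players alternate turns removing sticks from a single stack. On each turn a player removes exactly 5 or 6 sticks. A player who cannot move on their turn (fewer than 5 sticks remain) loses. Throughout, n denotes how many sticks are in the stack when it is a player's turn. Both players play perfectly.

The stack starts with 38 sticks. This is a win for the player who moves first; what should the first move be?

Build the W/L table. Terminal = L. A non-terminal position is W if it has a move to some L; otherwise it is L.
n=0: no move → L
n=1: no move → L
n=2: no move → L
n=3: no move → L
n=4: no move → L
n=5: can move to 0, which is L ⇒ W
n=6: can move to 1, which is L ⇒ W
n=7: can move to 2, which is L ⇒ W
n=8: can move to 3, which is L ⇒ W
n=9: can move to 4, which is L ⇒ W
n=10: can move to 4, which is L ⇒ W
n=11: moves to 6(W), 5(W); every one is W ⇒ L
n=12: moves to 7(W), 6(W); every one is W ⇒ L
n=13: moves to 8(W), 7(W); every one is W ⇒ L
n=14: moves to 9(W), 8(W); every one is W ⇒ L
n=15: moves to 10(W), 9(W); every one is W ⇒ L
n=16: can move to 11, which is L ⇒ W
n=17: can move to 12, which is L ⇒ W
n=18: can move to 13, which is L ⇒ W
n=19: can move to 14, which is L ⇒ W
n=20: can move to 15, which is L ⇒ W
n=21: can move to 15, which is L ⇒ W
n=22: moves to 17(W), 16(W); every one is W ⇒ L
n=23: moves to 18(W), 17(W); every one is W ⇒ L
n=24: moves to 19(W), 18(W); every one is W ⇒ L
n=25: moves to 20(W), 19(W); every one is W ⇒ L
n=26: moves to 21(W), 20(W); every one is W ⇒ L
n=27: can move to 22, which is L ⇒ W
n=28: can move to 23, which is L ⇒ W
n=29: can move to 24, which is L ⇒ W
n=30: can move to 25, which is L ⇒ W
n=31: can move to 26, which is L ⇒ W
n=32: can move to 26, which is L ⇒ W
n=33: moves to 28(W), 27(W); every one is W ⇒ L
n=34: moves to 29(W), 28(W); every one is W ⇒ L
n=35: moves to 30(W), 29(W); every one is W ⇒ L
n=36: moves to 31(W), 30(W); every one is W ⇒ L
n=37: moves to 32(W), 31(W); every one is W ⇒ L
n=38: can move to 33, which is L ⇒ W
From 38, the L positions reachable in one move are: 33.

Remove 5, leaving 33.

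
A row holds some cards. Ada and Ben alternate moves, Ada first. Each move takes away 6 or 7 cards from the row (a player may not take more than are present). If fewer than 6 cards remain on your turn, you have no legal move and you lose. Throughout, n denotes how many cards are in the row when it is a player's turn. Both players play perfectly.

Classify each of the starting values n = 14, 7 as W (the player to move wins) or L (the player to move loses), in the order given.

Label each position W (a win for the player to move) or L (a loss). A position with no legal move is L; any other position is W exactly when some move reaches an L, and L when every move reaches a W.
n=0: no move → L
n=1: no move → L
n=2: no move → L
n=3: no move → L
n=4: no move → L
n=5: no move → L
n=6: can move to 0, which is L ⇒ W
n=7: can move to 1, which is L ⇒ W
n=8: can move to 2, which is L ⇒ W
n=9: can move to 3, which is L ⇒ W
n=10: can move to 4, which is L ⇒ W
n=11: can move to 5, which is L ⇒ W
n=12: can move to 5, which is L ⇒ W
n=13: moves to 7(W), 6(W); every one is W ⇒ L
n=14: moves to 8(W), 7(W); every one is W ⇒ L

14: L, 7: W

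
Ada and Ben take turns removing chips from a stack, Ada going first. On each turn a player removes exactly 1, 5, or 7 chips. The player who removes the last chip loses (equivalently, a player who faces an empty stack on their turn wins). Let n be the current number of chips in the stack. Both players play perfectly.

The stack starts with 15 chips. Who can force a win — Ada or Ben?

Classify positions by backward induction: terminal positions (no move available) are W. From any other position, the mover wins iff some move reaches an L.
n=0: no move; the opponent has just taken the last chip and therefore loses → W
n=1: only reaches 0(W), which is W → L
n=2: reaches L-position 1 → W
n=3: only reaches 2(W), which is W → L
n=4: reaches L-position 3 → W
n=5: only reaches 4(W), 0(W), all W → L
n=6: reaches L-position 5 → W
n=7: only reaches 6(W), 2(W), 0(W), all W → L
n=8: reaches L-position 7 → W
n=9: only reaches 8(W), 4(W), 2(W), all W → L
n=10: reaches L-position 9 → W
n=11: only reaches 10(W), 6(W), 4(W), all W → L
n=12: reaches L-position 11 → W
n=13: only reaches 12(W), 8(W), 6(W), all W → L
n=14: reaches L-position 13 → W
n=15: only reaches 14(W), 10(W), 8(W), all W → L
Every move from 15 reaches a W position, so the mover loses.

Ben wins.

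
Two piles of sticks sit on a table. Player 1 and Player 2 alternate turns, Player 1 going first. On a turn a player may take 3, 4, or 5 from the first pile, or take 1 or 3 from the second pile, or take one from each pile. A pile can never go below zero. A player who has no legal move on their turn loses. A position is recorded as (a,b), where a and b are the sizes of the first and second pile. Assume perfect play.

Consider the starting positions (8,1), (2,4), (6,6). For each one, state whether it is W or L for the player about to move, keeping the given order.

(8,1): W, (2,4): L, (6,6): W

Label each position W (a win for the player to move) or L (a loss). A position with no legal move is L; any other position is W exactly when some move reaches an L, and L when every move reaches a W.
No move ever increases a pile, so every position that can arise here has a ≤ 8 and b ≤ 6; it is enough to label the cells with 0 ≤ a ≤ 8 and 0 ≤ b ≤ 6.
Every move lowers a or b (never raises either), so fill the grid row by row in increasing a, and left to right within a row: each cell's successors are then already labelled.
      b=0  b=1  b=2  b=3  b=4  b=5  b=6
a=0:    L    W    L    W    L    W    L
a=1:    L    W    L    W    L    W    L
a=2:    L    W    L    W    L    W    L
a=3:    W    W    W    W    W    W    W
a=4:    W    L    W    L    W    L    W
a=5:    W    L    W    L    W    L    W
a=6:    W    L    W    L    W    L    W
a=7:    W    W    W    W    W    W    W
a=8:    L    W    L    W    L    W    L
Cells with no legal move (terminal, hence L): (0,0), (1,0), (2,0).
The remaining L cells, each justified by listing all of its moves:
(0,2): L (sole option (0,1)(W) is W)
(0,4): L (options (0,3)(W), (0,1)(W) are all W)
(0,6): L (options (0,5)(W), (0,3)(W) are all W)
(1,2): L (options (1,1)(W), (0,1)(W) are all W)
(1,4): L (options (1,3)(W), (1,1)(W), (0,3)(W) are all W)
(1,6): L (options (1,5)(W), (1,3)(W), (0,5)(W) are all W)
(2,2): L (options (2,1)(W), (1,1)(W) are all W)
(2,4): L (options (2,3)(W), (2,1)(W), (1,3)(W) are all W)
(2,6): L (options (2,5)(W), (2,3)(W), (1,5)(W) are all W)
(4,1): L (options (1,1)(W), (0,1)(W), (4,0)(W), (3,0)(W) are all W)
(4,3): L (options (1,3)(W), (0,3)(W), (4,2)(W), (4,0)(W), (3,2)(W) are all W)
(4,5): L (options (1,5)(W), (0,5)(W), (4,4)(W), (4,2)(W), (3,4)(W) are all W)
(5,1): L (options (2,1)(W), (1,1)(W), (0,1)(W), (5,0)(W), (4,0)(W) are all W)
(5,3): L (options (2,3)(W), (1,3)(W), (0,3)(W), (5,2)(W), (5,0)(W), (4,2)(W) are all W)
(5,5): L (options (2,5)(W), (1,5)(W), (0,5)(W), (5,4)(W), (5,2)(W), (4,4)(W) are all W)
(6,1): L (options (3,1)(W), (2,1)(W), (1,1)(W), (6,0)(W), (5,0)(W) are all W)
(6,3): L (options (3,3)(W), (2,3)(W), (1,3)(W), (6,2)(W), (6,0)(W), (5,2)(W) are all W)
(6,5): L (options (3,5)(W), (2,5)(W), (1,5)(W), (6,4)(W), (6,2)(W), (5,4)(W) are all W)
(8,0): L (options (5,0)(W), (4,0)(W), (3,0)(W) are all W)
(8,2): L (options (5,2)(W), (4,2)(W), (3,2)(W), (8,1)(W), (7,1)(W) are all W)
(8,4): L (options (5,4)(W), (4,4)(W), (3,4)(W), (8,3)(W), (8,1)(W), (7,3)(W) are all W)
(8,6): L (options (5,6)(W), (4,6)(W), (3,6)(W), (8,5)(W), (8,3)(W), (7,5)(W) are all W)
Every other cell has at least one move into one of the L cells above, so it is W.
(8,1): the move to (5,1) reaches an L cell, so W
(2,4): one of the L cells justified above, so L
(6,6): the move to (2,6) reaches an L cell, so W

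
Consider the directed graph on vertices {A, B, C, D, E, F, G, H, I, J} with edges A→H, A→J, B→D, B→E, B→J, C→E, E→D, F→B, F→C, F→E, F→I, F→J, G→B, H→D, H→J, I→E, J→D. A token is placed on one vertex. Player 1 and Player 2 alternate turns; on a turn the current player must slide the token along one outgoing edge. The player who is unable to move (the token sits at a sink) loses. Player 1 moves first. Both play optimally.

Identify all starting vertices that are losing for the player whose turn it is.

A, C, D, G, I

Compute win/loss labels from the base case upward. A position with no move is L. Any other position is W if it can reach an L in one move, else L.
Every edge goes from a vertex to one that appears earlier in the order D, E, J, B, C, H, G, I, F, A, so processing vertices in that order labels each vertex after all of its successors.
D: no outgoing edge → L
E: →D(L), so W
J: →D(L), so W
B: →D(L), so W
C: →E(W) only, which is W, so L
H: →D(L), so W
G: →B(W) only, which is W, so L
I: →E(W) only, which is W, so L
F: →I(L), so W
A: →H(W), J(W) — all W, so L
The losing starting vertices are exactly the entries labelled L in this table (5 of them).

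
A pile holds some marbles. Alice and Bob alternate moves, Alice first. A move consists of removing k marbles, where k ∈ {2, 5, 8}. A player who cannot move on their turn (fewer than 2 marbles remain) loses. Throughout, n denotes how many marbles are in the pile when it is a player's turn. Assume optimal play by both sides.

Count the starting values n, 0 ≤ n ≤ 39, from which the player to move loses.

Positions with no move are L. A position that does have a move is losing for the player to move precisely when every available move leads to a winning position for the opponent. Fill in the labels:
n=0: no move → L
n=1: no move → L
n=2: →0(L), so W
n=3: →1(L), so W
n=4: →2(W) only, which is W, so L
n=5: →0(L), so W
n=6: →4(L), so W
n=7: →5(W), 2(W) — all W, so L
n=8: →0(L), so W
n=9: →7(L), so W
n=10: →8(W), 5(W), 2(W) — all W, so L
n=11: →9(W), 6(W), 3(W) — all W, so L
n=12: →10(L), so W
n=13: →11(L), so W
n=14: →12(W), 9(W), 6(W) — all W, so L
n=15: →10(L), so W
n=16: →14(L), so W
n=17: →15(W), 12(W), 9(W) — all W, so L
n=18: →10(L), so W
n=19: →17(L), so W
n=20: →18(W), 15(W), 12(W) — all W, so L
n=21: →19(W), 16(W), 13(W) — all W, so L
n=22: →20(L), so W
n=23: →21(L), so W
n=24: →22(W), 19(W), 16(W) — all W, so L
n=25: →20(L), so W
n=26: →24(L), so W
n=27: →25(W), 22(W), 19(W) — all W, so L
n=28: →20(L), so W
n=29: →27(L), so W
n=30: →28(W), 25(W), 22(W) — all W, so L
n=31: →29(W), 26(W), 23(W) — all W, so L
n=32: →30(L), so W
n=33: →31(L), so W
n=34: →32(W), 29(W), 26(W) — all W, so L
n=35: →30(L), so W
n=36: →34(L), so W
n=37: →35(W), 32(W), 29(W) — all W, so L
n=38: →30(L), so W
n=39: →37(L), so W
L entries with 0 ≤ n ≤ 39: n = 0, 1, 4, 7, 10, 11, 14, 17, 20, 21, 24, 27, 30, 31, 34, 37; that makes 16.

16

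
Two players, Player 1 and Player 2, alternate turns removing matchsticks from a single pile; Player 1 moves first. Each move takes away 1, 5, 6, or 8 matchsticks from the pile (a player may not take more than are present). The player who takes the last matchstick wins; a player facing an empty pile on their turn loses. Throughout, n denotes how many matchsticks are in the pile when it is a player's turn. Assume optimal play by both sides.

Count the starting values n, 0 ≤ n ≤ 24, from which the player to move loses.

Positions with no move are L. A position that does have a move is losing for the player to move precisely when every available move leads to a winning position for the opponent. Fill in the labels:
n=0: no move → L
n=1: can move to 0, which is L ⇒ W
n=2: the only move is to 1(W), a W ⇒ L
n=3: can move to 2, which is L ⇒ W
n=4: the only move is to 3(W), a W ⇒ L
n=5: can move to 4, which is L ⇒ W
n=6: can move to 0, which is L ⇒ W
n=7: can move to 2, which is L ⇒ W
n=8: can move to 2, which is L ⇒ W
n=9: can move to 4, which is L ⇒ W
n=10: can move to 4, which is L ⇒ W
n=11: moves to 10(W), 6(W), 5(W), 3(W); every one is W ⇒ L
n=12: can move to 11, which is L ⇒ W
n=13: moves to 12(W), 8(W), 7(W), 5(W); every one is W ⇒ L
n=14: can move to 13, which is L ⇒ W
n=15: moves to 14(W), 10(W), 9(W), 7(W); every one is W ⇒ L
n=16: can move to 15, which is L ⇒ W
n=17: can move to 11, which is L ⇒ W
n=18: can move to 13, which is L ⇒ W
n=19: can move to 13, which is L ⇒ W
n=20: can move to 15, which is L ⇒ W
n=21: can move to 15, which is L ⇒ W
n=22: moves to 21(W), 17(W), 16(W), 14(W); every one is W ⇒ L
n=23: can move to 22, which is L ⇒ W
n=24: moves to 23(W), 19(W), 18(W), 16(W); every one is W ⇒ L
L entries with 0 ≤ n ≤ 24: n = 0, 2, 4, 11, 13, 15, 22, 24; that makes 8.

8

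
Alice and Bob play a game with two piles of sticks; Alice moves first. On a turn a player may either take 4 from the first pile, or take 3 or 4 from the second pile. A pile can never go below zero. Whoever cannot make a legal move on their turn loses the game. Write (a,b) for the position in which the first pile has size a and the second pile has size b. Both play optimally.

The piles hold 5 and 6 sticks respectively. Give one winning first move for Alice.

Positions with no move are L. A position that does have a move is losing for the player to move precisely when every available move leads to a winning position for the opponent. Fill in the labels:
No move ever increases a pile, so every position that can arise here has a ≤ 5 and b ≤ 6; it is enough to label the cells with 0 ≤ a ≤ 5 and 0 ≤ b ≤ 6.
Every move lowers a or b (never raises either), so fill the grid row by row in increasing a, and left to right within a row: each cell's successors are then already labelled.
      b=0  b=1  b=2  b=3  b=4  b=5  b=6
a=0:    L    L    L    W    W    W    W
a=1:    L    L    L    W    W    W    W
a=2:    L    L    L    W    W    W    W
a=3:    L    L    L    W    W    W    W
a=4:    W    W    W    L    L    L    W
a=5:    W    W    W    L    L    L    W
Cells with no legal move (terminal, hence L): (0,0), (0,1), (0,2), (1,0), (1,1), (1,2), (2,0), (2,1), (2,2), (3,0), (3,1), (3,2).
The remaining L cells, each justified by listing all of its moves:
(4,3): L (options (0,3)(W), (4,0)(W) are all W)
(4,4): L (options (0,4)(W), (4,1)(W), (4,0)(W) are all W)
(4,5): L (options (0,5)(W), (4,2)(W), (4,1)(W) are all W)
(5,3): L (options (1,3)(W), (5,0)(W) are all W)
(5,4): L (options (1,4)(W), (5,1)(W), (5,0)(W) are all W)
(5,5): L (options (1,5)(W), (5,2)(W), (5,1)(W) are all W)
Every other cell has at least one move into one of the L cells above, so it is W.
From (5,6), the L positions reachable in one move are: (5,3).

Move to (5,3).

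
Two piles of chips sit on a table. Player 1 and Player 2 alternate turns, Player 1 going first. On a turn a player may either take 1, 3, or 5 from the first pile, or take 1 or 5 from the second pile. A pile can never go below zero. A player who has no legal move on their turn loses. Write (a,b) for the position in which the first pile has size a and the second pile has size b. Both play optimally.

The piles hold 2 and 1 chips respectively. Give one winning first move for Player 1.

Use the standard recursion: the mover loses at a terminal position; elsewhere, the mover wins exactly when some move hands the opponent an L position.
No move ever increases a pile, so every position that can arise here has a ≤ 2 and b ≤ 1; it is enough to label the cells with 0 ≤ a ≤ 2 and 0 ≤ b ≤ 1.
Every move lowers a or b (never raises either), so fill the grid row by row in increasing a, and left to right within a row: each cell's successors are then already labelled.
      b=0  b=1
a=0:    L    W
a=1:    W    L
a=2:    L    W
Cells with no legal move (terminal, hence L): (0,0).
The remaining L cells, each justified by listing all of its moves:
(1,1): only reaches (0,1)(W), (1,0)(W), all W → L
(2,0): only reaches (1,0)(W), which is W → L
Every other cell has at least one move into one of the L cells above, so it is W.
From (2,1), the L positions reachable in one move are: (1,1), (2,0). Any move reaching one of these is winning.

Move to (1,1).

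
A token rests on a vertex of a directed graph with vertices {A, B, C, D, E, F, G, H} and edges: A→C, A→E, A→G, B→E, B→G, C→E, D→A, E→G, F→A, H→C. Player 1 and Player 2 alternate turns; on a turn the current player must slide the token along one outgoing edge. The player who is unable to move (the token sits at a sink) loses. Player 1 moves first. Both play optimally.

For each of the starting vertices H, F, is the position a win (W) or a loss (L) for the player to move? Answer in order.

H: W, F: L

Use the standard recursion: the mover loses at a terminal position; elsewhere, the mover wins exactly when some move hands the opponent an L position.
Every edge goes from a vertex to one that appears earlier in the order G, E, C, B, A, H, D, F, so processing vertices in that order labels each vertex after all of its successors.
G: no outgoing edge → L
E: W (go to G, an L position)
C: L (sole option E(W) is W)
B: W (go to G, an L position)
A: W (go to C, an L position)
H: W (go to C, an L position)
D: L (sole option A(W) is W)
F: L (sole option A(W) is W)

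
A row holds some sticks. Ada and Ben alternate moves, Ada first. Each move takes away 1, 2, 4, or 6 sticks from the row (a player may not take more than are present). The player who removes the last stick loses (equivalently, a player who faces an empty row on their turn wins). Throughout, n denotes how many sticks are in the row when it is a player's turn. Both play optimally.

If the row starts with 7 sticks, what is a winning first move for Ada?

Use the standard recursion: the mover wins at a terminal position; elsewhere, the mover wins exactly when some move hands the opponent an L position.
n=0: no move; the opponent has just taken the last stick and therefore loses → W
n=1: L (sole option 0(W) is W)
n=2: W (go to 1, an L position)
n=3: W (go to 1, an L position)
n=4: L (options 3(W), 2(W), 0(W) are all W)
n=5: W (go to 4, an L position)
n=6: W (go to 4, an L position)
n=7: W (go to 1, an L position)
From 7, the L positions reachable in one move are: 1.

Remove 6, leaving 1.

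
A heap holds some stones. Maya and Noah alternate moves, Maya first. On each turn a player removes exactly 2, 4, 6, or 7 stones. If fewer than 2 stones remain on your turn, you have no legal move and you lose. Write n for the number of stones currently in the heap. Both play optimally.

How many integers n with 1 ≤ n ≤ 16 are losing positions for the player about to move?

3

Work bottom-up. With no move the player to move loses. Otherwise the position is W if at least one move leads to an L position for the opponent, and L if every move leads to a W.
n=0: no move → L
n=1: no move → L
n=2: →0(L), so W
n=3: →1(L), so W
n=4: →0(L), so W
n=5: →1(L), so W
n=6: →0(L), so W
n=7: →1(L), so W
n=8: →1(L), so W
n=9: →7(W), 5(W), 3(W), 2(W) — all W, so L
n=10: →8(W), 6(W), 4(W), 3(W) — all W, so L
n=11: →9(L), so W
n=12: →10(L), so W
n=13: →9(L), so W
n=14: →10(L), so W
n=15: →9(L), so W
n=16: →10(L), so W
L entries with 1 ≤ n ≤ 16 (n=0 is outside the asked range and is not counted): n = 1, 9, 10; that makes 3.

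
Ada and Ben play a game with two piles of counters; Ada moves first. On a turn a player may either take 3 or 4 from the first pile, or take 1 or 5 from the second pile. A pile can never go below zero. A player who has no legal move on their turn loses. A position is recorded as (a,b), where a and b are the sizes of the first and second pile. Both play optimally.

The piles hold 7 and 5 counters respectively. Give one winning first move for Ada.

Label each position W (a win for the player to move) or L (a loss). A position with no legal move is L; any other position is W exactly when some move reaches an L, and L when every move reaches a W.
No move ever increases a pile, so every position that can arise here has a ≤ 7 and b ≤ 5; it is enough to label the cells with 0 ≤ a ≤ 7 and 0 ≤ b ≤ 5.
Every move lowers a or b (never raises either), so fill the grid row by row in increasing a, and left to right within a row: each cell's successors are then already labelled.
      b=0  b=1  b=2  b=3  b=4  b=5
a=0:    L    W    L    W    L    W
a=1:    L    W    L    W    L    W
a=2:    L    W    L    W    L    W
a=3:    W    L    W    L    W    L
a=4:    W    L    W    L    W    L
a=5:    W    L    W    L    W    L
a=6:    W    W    W    W    W    W
a=7:    L    W    L    W    L    W
Cells with no legal move (terminal, hence L): (0,0), (1,0), (2,0).
The remaining L cells, each justified by listing all of its moves:
(0,2): the only move is to (0,1)(W), a W ⇒ L
(0,4): the only move is to (0,3)(W), a W ⇒ L
(1,2): the only move is to (1,1)(W), a W ⇒ L
(1,4): the only move is to (1,3)(W), a W ⇒ L
(2,2): the only move is to (2,1)(W), a W ⇒ L
(2,4): the only move is to (2,3)(W), a W ⇒ L
(3,1): moves to (0,1)(W), (3,0)(W); every one is W ⇒ L
(3,3): moves to (0,3)(W), (3,2)(W); every one is W ⇒ L
(3,5): moves to (0,5)(W), (3,4)(W), (3,0)(W); every one is W ⇒ L
(4,1): moves to (1,1)(W), (0,1)(W), (4,0)(W); every one is W ⇒ L
(4,3): moves to (1,3)(W), (0,3)(W), (4,2)(W); every one is W ⇒ L
(4,5): moves to (1,5)(W), (0,5)(W), (4,4)(W), (4,0)(W); every one is W ⇒ L
(5,1): moves to (2,1)(W), (1,1)(W), (5,0)(W); every one is W ⇒ L
(5,3): moves to (2,3)(W), (1,3)(W), (5,2)(W); every one is W ⇒ L
(5,5): moves to (2,5)(W), (1,5)(W), (5,4)(W), (5,0)(W); every one is W ⇒ L
(7,0): moves to (4,0)(W), (3,0)(W); every one is W ⇒ L
(7,2): moves to (4,2)(W), (3,2)(W), (7,1)(W); every one is W ⇒ L
(7,4): moves to (4,4)(W), (3,4)(W), (7,3)(W); every one is W ⇒ L
Every other cell has at least one move into one of the L cells above, so it is W.
From (7,5), the L positions reachable in one move are: (4,5), (3,5), (7,4), (7,0). Any move reaching one of these is winning.

Move to (4,5).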